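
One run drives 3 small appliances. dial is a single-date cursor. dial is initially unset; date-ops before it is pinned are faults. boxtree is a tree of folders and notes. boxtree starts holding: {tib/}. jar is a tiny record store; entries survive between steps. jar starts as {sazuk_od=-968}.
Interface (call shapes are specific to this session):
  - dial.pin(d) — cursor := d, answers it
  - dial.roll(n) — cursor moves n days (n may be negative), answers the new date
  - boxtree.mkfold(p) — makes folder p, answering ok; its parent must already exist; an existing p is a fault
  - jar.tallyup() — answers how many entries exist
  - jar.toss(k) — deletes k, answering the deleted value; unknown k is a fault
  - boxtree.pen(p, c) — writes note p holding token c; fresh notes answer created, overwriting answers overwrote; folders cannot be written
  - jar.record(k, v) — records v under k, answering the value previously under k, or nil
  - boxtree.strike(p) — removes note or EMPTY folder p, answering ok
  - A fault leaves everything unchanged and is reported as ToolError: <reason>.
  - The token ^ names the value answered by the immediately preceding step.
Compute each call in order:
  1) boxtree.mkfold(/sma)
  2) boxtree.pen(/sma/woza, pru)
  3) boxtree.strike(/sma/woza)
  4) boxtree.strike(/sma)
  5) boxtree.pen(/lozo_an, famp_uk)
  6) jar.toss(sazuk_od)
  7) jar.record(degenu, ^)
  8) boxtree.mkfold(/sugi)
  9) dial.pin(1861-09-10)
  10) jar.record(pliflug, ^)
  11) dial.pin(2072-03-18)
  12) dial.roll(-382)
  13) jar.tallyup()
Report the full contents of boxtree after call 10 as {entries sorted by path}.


! 1. boxtree.mkfold(p=/sma) == ok
! 2. boxtree.pen(p=/sma/woza, c=pru) == created
! 3. boxtree.strike(p=/sma/woza) == ok
! 4. boxtree.strike(p=/sma) == ok
! 5. boxtree.pen(p=/lozo_an, c=famp_uk) == created
! 6. jar.toss(k=sazuk_od) == -968
! 7. jar.record(k=degenu, v=^) == nil
! 8. boxtree.mkfold(p=/sugi) == ok
! 9. dial.pin(d=1861-09-10) == 1861-09-10
! 10. jar.record(k=pliflug, v=^) == nil
! 11. dial.pin(d=2072-03-18) == 2072-03-18
! 12. dial.roll(n=-382) == 2071-03-02
! 13. jar.tallyup() == 2

Answer: {lozo_an=famp_uk, sugi/, tib/}


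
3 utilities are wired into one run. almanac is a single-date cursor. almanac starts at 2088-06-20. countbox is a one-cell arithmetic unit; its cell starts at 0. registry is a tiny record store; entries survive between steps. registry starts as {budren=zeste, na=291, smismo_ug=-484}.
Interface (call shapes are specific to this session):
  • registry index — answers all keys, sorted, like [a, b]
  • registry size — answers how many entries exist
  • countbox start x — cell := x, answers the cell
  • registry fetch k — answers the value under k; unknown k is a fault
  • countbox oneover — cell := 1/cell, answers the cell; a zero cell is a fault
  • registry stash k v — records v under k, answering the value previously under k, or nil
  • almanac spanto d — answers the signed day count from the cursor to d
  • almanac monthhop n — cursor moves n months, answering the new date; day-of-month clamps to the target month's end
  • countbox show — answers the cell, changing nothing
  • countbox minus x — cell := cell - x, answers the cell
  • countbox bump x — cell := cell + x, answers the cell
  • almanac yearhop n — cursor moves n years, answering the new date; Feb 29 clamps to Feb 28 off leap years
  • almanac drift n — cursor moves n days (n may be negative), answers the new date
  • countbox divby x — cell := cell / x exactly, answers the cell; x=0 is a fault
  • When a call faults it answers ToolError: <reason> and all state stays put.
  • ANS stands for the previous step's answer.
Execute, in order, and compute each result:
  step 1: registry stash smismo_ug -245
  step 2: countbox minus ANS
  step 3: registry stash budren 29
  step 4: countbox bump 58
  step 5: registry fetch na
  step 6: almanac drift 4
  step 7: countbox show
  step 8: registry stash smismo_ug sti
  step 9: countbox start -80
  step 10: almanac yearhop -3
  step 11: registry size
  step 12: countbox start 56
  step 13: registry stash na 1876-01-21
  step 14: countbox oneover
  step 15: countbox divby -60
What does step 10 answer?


I call registry stash(k='smismo_ug', v='-245'), and observe -484.
Then countbox minus(x='ANS'): 484.
Using registry stash(k='budren', v='29'), yielding zeste.
Now I run countbox bump(x='58'), → 542.
Next I call registry fetch(k='na'), which returns 291.
I invoke almanac drift(n='4'), and see 2088-06-24.
I use countbox show(), yielding 542.
I run registry stash(k='smismo_ug', v='sti'), and get -245.
I run countbox start(x='-80'), and see -80.
I call almanac yearhop(n='-3'), → 2085-06-24.
I try registry size, yielding 3.
Now I run countbox start(x='56'), which returns 56.
Then registry stash(k='na', v='1876-01-21'), — result: 291.
I try countbox oneover(), giving 1/56.
Now I run countbox divby(x='-60'), — result: -1/3360.

Answer: 2085-06-24


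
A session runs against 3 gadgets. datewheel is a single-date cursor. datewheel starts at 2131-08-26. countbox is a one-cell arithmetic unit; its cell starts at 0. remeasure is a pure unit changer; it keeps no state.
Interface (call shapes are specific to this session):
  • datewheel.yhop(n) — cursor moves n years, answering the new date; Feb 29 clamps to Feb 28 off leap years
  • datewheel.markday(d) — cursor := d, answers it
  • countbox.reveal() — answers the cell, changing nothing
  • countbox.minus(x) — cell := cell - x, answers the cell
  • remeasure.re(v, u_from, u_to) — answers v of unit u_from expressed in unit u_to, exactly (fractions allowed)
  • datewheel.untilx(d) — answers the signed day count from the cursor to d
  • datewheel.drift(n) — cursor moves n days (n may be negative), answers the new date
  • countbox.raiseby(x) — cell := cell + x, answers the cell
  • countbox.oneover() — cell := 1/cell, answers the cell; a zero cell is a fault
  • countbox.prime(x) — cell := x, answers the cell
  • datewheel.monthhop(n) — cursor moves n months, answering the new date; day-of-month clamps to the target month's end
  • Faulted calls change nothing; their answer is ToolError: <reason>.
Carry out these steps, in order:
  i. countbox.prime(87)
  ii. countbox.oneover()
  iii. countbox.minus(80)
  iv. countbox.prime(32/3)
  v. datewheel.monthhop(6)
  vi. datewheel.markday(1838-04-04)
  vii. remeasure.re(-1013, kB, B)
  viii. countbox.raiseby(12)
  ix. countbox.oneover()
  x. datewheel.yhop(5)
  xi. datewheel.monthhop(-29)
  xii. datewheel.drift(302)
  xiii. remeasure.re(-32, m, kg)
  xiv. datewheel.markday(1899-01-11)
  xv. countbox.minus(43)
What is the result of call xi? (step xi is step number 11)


→ prime(x: 87)
← 87
→ oneover()
← 1/87
→ minus(x: 80)
← -6959/87
→ prime(x: 32/3)
← 32/3
→ monthhop(n: 6)
← 2132-02-26
→ markday(d: 1838-04-04)
← 1838-04-04
→ re(v: -1013, u_from: kB, u_to: B)
← -1013000
→ raiseby(x: 12)
← 68/3
→ oneover()
← 3/68
→ yhop(n: 5)
← 1843-04-04
→ monthhop(n: -29)
← 1840-11-04
→ drift(n: 302)
← 1841-09-02
→ re(v: -32, u_from: m, u_to: kg)
← ToolError: incompatible units
→ markday(d: 1899-01-11)
← 1899-01-11
→ minus(x: 43)
← -2921/68

Answer: 1840-11-04


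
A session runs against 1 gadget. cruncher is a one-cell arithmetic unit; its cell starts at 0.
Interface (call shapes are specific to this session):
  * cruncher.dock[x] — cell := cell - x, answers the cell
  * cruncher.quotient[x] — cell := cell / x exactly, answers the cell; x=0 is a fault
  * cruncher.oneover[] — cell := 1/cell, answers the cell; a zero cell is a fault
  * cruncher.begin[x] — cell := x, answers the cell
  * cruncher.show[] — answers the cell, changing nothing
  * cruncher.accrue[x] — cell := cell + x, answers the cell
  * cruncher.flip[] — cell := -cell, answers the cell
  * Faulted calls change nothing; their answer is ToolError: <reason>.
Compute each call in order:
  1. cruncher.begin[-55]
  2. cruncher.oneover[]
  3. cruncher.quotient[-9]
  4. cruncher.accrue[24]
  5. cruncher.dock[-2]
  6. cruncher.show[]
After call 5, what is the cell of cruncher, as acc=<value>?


% begin -55
= -55
% oneover
= -1/55
% quotient -9
= 1/495
% accrue 24
= 11881/495
% dock -2
= 12871/495
% show
= 12871/495

Answer: acc=12871/495


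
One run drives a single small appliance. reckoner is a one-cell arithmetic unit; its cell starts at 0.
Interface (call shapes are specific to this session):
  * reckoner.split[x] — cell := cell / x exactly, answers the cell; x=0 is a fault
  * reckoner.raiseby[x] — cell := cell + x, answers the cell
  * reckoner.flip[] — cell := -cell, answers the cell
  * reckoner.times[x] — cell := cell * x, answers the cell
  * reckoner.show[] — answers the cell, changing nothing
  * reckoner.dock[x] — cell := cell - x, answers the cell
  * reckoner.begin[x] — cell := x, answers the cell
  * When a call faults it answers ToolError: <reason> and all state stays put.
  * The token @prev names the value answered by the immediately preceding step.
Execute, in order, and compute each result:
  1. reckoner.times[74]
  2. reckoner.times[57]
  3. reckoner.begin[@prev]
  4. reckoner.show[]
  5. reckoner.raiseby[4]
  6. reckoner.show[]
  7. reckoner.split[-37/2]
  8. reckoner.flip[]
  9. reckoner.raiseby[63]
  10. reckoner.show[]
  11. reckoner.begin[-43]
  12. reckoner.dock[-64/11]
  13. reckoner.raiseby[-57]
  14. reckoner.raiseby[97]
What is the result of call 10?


Answer: 2339/37

Derivation:
I call times on x='74', and see 0.
Then times on x='57', which returns 0.
I invoke begin on x='@prev': 0.
Calling show, — result: 0.
I run raiseby on x='4', → 4.
Then show, and get 4.
Now I run split on x='-37/2', giving -8/37.
Using flip, → 8/37.
I run raiseby on x='63': 2339/37.
I call show, giving 2339/37.
I call begin on x='-43', and observe -43.
I try dock on x='-64/11', and see -409/11.
Calling raiseby on x='-57': -1036/11.
I call raiseby on x='97', — result: 31/11.


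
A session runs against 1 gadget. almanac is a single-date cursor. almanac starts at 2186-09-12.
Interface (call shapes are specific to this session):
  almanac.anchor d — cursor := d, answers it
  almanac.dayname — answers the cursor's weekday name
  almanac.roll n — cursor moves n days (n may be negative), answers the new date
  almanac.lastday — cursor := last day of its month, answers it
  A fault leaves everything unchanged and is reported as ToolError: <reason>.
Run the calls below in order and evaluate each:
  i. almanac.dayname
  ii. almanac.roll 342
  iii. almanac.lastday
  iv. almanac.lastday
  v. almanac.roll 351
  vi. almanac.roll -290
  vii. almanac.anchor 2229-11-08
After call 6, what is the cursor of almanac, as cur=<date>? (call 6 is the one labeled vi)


Answer: cur=2187-10-31

Derivation:
Now I run almanac.dayname(), which returns Tuesday.
Then almanac.roll using 342, and observe 2187-08-20.
Next I call almanac.lastday(), and see 2187-08-31.
I call almanac.lastday(), and observe 2187-08-31.
Invoking almanac.roll using 351, yielding 2188-08-16.
I run almanac.roll using -290, which returns 2187-10-31.
Using almanac.anchor using 2229-11-08, giving 2229-11-08.


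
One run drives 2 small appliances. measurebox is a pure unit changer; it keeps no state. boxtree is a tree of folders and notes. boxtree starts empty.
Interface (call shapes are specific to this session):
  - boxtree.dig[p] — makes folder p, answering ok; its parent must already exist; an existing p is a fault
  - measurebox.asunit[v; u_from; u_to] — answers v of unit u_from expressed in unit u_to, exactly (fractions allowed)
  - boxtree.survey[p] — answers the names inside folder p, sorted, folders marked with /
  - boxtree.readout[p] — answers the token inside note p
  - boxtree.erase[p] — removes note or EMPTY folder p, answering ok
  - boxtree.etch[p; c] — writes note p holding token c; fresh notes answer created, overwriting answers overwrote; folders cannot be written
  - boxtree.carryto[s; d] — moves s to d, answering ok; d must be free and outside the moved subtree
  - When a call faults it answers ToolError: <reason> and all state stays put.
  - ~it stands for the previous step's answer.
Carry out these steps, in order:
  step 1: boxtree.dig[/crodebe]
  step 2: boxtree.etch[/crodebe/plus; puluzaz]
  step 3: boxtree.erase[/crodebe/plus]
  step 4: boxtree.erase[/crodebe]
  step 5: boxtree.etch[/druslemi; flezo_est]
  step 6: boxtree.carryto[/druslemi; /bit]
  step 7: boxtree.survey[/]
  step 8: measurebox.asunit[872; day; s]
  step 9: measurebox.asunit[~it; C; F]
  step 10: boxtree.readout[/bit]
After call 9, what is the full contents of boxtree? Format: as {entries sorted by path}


Answer: {bit=flezo_est}

Derivation:
>> dig(p='/crodebe')
<< ok
>> etch(p='/crodebe/plus', c='puluzaz')
<< created
>> erase(p='/crodebe/plus')
<< ok
>> erase(p='/crodebe')
<< ok
>> etch(p='/druslemi', c='flezo_est')
<< created
>> carryto(s='/druslemi', d='/bit')
<< ok
>> survey(p='/')
<< [bit]
>> asunit(v='872', u_from='day', u_to='s')
<< 75340800
>> asunit(v='~it', u_from='C', u_to='F')
<< 135613472
>> readout(p='/bit')
<< flezo_est


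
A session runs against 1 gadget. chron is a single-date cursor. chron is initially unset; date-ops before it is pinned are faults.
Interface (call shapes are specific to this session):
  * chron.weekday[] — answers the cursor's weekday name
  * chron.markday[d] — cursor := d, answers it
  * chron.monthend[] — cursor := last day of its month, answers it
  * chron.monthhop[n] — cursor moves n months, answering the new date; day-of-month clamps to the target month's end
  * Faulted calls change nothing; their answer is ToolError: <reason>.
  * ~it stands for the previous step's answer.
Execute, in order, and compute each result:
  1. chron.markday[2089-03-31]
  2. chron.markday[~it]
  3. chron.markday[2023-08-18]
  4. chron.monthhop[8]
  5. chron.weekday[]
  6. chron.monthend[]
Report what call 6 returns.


CALL chron.markday[2089-03-31]
RET  2089-03-31
CALL chron.markday[~it]
RET  2089-03-31
CALL chron.markday[2023-08-18]
RET  2023-08-18
CALL chron.monthhop[8]
RET  2024-04-18
CALL chron.weekday[]
RET  Thursday
CALL chron.monthend[]
RET  2024-04-30

Answer: 2024-04-30


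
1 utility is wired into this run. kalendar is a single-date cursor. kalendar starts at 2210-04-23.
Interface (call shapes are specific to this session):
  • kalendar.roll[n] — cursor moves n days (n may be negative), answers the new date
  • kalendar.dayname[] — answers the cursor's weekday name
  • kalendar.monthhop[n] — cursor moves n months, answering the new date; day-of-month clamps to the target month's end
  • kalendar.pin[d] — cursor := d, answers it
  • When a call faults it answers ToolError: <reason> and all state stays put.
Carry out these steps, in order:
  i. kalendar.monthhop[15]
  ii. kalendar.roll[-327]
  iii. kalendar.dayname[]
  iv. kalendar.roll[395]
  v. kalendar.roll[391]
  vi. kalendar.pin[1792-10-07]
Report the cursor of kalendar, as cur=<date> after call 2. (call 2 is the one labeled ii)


> kalendar.monthhop n='15'
  2211-07-23
> kalendar.roll n='-327'
  2210-08-30
> kalendar.dayname
  Thursday
> kalendar.roll n='395'
  2211-09-29
> kalendar.roll n='391'
  2212-10-24
> kalendar.pin d='1792-10-07'
  1792-10-07

Answer: cur=2210-08-30


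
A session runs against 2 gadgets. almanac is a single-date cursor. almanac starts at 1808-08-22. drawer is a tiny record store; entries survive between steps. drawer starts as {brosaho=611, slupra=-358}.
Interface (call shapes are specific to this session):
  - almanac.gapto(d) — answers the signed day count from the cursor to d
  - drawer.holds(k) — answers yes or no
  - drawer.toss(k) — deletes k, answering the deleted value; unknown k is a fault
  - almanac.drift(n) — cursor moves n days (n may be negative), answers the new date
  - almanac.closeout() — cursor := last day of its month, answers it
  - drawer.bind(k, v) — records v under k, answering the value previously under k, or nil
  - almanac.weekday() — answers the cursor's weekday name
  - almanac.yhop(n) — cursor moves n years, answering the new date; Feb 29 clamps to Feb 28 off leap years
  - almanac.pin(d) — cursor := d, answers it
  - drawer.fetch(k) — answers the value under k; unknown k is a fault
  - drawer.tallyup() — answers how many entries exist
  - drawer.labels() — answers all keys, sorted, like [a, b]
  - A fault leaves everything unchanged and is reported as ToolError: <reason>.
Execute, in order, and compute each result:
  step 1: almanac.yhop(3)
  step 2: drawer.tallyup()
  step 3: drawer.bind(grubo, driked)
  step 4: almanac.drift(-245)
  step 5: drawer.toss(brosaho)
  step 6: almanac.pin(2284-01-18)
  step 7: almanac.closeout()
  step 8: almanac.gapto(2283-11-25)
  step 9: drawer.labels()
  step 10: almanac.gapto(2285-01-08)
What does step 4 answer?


Answer: 1810-12-20

Derivation:
·→ almanac.yhop(n='3')
·← 1811-08-22
·→ drawer.tallyup()
·← 2
·→ drawer.bind(k='grubo', v='driked')
·← nil
·→ almanac.drift(n='-245')
·← 1810-12-20
·→ drawer.toss(k='brosaho')
·← 611
·→ almanac.pin(d='2284-01-18')
·← 2284-01-18
·→ almanac.closeout()
·← 2284-01-31
·→ almanac.gapto(d='2283-11-25')
·← -67
·→ drawer.labels()
·← [grubo, slupra]
·→ almanac.gapto(d='2285-01-08')
·← 343


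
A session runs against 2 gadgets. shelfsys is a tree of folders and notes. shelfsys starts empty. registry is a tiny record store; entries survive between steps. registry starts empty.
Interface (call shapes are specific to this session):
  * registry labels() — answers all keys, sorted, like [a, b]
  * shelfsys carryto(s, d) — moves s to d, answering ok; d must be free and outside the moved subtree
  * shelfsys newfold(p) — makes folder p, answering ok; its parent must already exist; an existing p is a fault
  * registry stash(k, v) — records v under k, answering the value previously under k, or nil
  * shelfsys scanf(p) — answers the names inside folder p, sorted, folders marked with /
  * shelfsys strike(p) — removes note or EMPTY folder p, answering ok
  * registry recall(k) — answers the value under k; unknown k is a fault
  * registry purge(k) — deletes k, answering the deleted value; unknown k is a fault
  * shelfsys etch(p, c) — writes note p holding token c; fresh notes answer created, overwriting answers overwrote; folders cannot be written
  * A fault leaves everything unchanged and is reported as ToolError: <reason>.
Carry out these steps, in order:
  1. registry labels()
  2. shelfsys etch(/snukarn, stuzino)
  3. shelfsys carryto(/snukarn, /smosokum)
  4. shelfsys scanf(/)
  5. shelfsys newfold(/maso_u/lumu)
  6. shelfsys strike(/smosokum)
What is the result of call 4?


Answer: [smosokum]

Derivation:
Do: registry labels[]
See: []
Do: shelfsys etch[p→/snukarn; c→stuzino]
See: created
Do: shelfsys carryto[s→/snukarn; d→/smosokum]
See: ok
Do: shelfsys scanf[p→/]
See: [smosokum]
Do: shelfsys newfold[p→/maso_u/lumu]
See: ToolError: no parent
Do: shelfsys strike[p→/smosokum]
See: ok


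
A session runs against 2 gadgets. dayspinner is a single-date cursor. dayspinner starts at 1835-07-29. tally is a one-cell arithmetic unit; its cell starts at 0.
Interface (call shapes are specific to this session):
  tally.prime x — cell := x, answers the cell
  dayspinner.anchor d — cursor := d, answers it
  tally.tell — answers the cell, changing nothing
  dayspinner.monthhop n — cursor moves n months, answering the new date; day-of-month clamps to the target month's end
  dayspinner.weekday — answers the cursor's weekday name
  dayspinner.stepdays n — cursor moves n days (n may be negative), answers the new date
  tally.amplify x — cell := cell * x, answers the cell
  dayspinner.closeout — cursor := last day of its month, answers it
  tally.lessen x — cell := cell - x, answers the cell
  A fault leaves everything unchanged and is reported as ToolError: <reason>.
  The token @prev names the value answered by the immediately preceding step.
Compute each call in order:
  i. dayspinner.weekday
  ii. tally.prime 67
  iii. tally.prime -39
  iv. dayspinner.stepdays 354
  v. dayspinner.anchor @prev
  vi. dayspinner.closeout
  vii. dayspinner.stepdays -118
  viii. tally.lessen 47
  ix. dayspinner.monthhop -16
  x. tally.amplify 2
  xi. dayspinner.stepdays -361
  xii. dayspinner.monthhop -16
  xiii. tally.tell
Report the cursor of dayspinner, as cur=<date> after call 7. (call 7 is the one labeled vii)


-> dayspinner.weekday()
<- Wednesday
-> tally.prime(x=67)
<- 67
-> tally.prime(x=-39)
<- -39
-> dayspinner.stepdays(n=354)
<- 1836-07-17
-> dayspinner.anchor(d=@prev)
<- 1836-07-17
-> dayspinner.closeout()
<- 1836-07-31
-> dayspinner.stepdays(n=-118)
<- 1836-04-04
-> tally.lessen(x=47)
<- -86
-> dayspinner.monthhop(n=-16)
<- 1834-12-04
-> tally.amplify(x=2)
<- -172
-> dayspinner.stepdays(n=-361)
<- 1833-12-08
-> dayspinner.monthhop(n=-16)
<- 1832-08-08
-> tally.tell()
<- -172

Answer: cur=1836-04-04


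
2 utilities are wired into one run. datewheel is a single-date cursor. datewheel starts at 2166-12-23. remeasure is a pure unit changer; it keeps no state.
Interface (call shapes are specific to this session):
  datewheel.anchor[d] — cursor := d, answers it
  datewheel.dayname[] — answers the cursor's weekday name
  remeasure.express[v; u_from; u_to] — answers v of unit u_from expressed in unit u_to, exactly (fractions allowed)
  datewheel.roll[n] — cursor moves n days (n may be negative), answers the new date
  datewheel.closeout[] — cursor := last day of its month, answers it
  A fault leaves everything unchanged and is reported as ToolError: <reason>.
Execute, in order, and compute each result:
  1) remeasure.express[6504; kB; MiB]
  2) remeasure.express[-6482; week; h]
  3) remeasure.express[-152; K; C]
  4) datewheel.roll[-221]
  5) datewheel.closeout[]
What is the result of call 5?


Do: remeasure.express[v→6504; u_from→kB; u_to→MiB]
See: 101625/16384
Do: remeasure.express[v→-6482; u_from→week; u_to→h]
See: -1088976
Do: remeasure.express[v→-152; u_from→K; u_to→C]
See: -8503/20
Do: datewheel.roll[n→-221]
See: 2166-05-16
Do: datewheel.closeout[]
See: 2166-05-31

Answer: 2166-05-31


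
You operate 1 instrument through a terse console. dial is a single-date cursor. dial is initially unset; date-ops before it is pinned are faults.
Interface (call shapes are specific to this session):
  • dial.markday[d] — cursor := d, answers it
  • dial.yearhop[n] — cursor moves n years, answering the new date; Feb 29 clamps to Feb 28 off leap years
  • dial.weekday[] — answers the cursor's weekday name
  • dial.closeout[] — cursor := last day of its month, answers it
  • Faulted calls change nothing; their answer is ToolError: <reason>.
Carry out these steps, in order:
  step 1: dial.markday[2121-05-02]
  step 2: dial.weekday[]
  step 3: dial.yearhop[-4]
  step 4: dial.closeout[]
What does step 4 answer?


Answer: 2117-05-31

Derivation:
Do: markday[d: 2121-05-02]
See: 2121-05-02
Do: weekday[]
See: Friday
Do: yearhop[n: -4]
See: 2117-05-02
Do: closeout[]
See: 2117-05-31


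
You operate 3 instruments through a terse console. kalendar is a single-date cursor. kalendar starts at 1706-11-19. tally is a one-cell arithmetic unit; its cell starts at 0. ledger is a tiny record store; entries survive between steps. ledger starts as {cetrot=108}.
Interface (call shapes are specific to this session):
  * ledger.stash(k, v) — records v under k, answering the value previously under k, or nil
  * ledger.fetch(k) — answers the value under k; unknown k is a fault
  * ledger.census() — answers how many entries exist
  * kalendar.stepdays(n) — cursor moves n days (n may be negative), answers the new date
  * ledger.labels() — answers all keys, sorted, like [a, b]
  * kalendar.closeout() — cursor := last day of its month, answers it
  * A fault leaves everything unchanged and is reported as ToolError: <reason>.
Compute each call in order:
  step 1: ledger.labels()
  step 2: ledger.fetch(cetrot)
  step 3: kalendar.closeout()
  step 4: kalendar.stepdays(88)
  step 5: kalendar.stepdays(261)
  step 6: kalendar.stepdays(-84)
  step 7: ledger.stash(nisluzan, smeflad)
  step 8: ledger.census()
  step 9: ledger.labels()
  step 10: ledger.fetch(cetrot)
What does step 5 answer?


Answer: 1707-11-14

Derivation:
Act: labels[]
Obs: [cetrot]
Act: fetch[k='cetrot']
Obs: 108
Act: closeout[]
Obs: 1706-11-30
Act: stepdays[n='88']
Obs: 1707-02-26
Act: stepdays[n='261']
Obs: 1707-11-14
Act: stepdays[n='-84']
Obs: 1707-08-22
Act: stash[k='nisluzan'; v='smeflad']
Obs: nil
Act: census[]
Obs: 2
Act: labels[]
Obs: [cetrot, nisluzan]
Act: fetch[k='cetrot']
Obs: 108


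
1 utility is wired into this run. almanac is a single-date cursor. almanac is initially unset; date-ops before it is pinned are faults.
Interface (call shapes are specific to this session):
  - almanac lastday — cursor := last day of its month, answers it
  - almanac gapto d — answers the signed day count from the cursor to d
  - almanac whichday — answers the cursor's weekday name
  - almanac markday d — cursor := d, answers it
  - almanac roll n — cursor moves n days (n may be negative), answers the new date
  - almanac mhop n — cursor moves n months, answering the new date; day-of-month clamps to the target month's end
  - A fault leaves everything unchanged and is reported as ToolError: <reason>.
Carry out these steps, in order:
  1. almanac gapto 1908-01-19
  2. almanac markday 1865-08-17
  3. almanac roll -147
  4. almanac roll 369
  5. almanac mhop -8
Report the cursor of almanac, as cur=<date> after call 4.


Answer: cur=1866-03-27

Derivation:
==> almanac gapto(d='1908-01-19')
<== ToolError: no date set
==> almanac markday(d='1865-08-17')
<== 1865-08-17
==> almanac roll(n='-147')
<== 1865-03-23
==> almanac roll(n='369')
<== 1866-03-27
==> almanac mhop(n='-8')
<== 1865-07-27


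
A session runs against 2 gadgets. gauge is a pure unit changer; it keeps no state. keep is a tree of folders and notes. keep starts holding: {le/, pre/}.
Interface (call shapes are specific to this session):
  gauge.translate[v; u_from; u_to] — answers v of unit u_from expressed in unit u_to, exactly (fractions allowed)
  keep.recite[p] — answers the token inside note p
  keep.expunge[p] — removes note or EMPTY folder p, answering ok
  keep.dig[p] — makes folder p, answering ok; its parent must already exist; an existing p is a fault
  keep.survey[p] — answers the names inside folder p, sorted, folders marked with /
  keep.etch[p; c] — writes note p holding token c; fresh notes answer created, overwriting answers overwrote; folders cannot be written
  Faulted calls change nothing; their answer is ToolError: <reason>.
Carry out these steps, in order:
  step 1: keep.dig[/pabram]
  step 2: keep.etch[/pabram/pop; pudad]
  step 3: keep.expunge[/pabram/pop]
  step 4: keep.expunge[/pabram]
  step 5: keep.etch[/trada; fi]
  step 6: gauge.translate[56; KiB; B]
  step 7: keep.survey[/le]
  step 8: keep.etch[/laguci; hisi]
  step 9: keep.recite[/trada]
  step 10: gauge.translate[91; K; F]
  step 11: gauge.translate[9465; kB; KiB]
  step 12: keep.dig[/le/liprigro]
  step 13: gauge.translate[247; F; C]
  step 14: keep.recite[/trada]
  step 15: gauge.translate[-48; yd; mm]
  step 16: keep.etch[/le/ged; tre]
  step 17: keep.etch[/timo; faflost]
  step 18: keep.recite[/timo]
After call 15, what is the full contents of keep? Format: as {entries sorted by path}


Now I run keep.dig with p='/pabram', and observe ok.
Invoking keep.etch with p='/pabram/pop', c='pudad', and get created.
I invoke keep.expunge with p='/pabram/pop', → ok.
I call keep.expunge with p='/pabram': ok.
Invoking keep.etch with p='/trada', c='fi', and observe created.
I run gauge.translate with v='56', u_from='KiB', u_to='B', — result: 57344.
I run keep.survey with p='/le', yielding [].
Now I run keep.etch with p='/laguci', c='hisi', which returns created.
Now I run keep.recite with p='/trada', and see fi.
Calling gauge.translate with v='91', u_from='K', u_to='F', → -29587/100.
I invoke gauge.translate with v='9465', u_from='kB', u_to='KiB', → 1183125/128.
Next I call keep.dig with p='/le/liprigro', — result: ok.
I invoke gauge.translate with v='247', u_from='F', u_to='C', which returns 1075/9.
I use keep.recite with p='/trada', giving fi.
I invoke gauge.translate with v='-48', u_from='yd', u_to='mm', which returns -219456/5.
Next I call keep.etch with p='/le/ged', c='tre', — result: created.
I call keep.etch with p='/timo', c='faflost', yielding created.
Invoking keep.recite with p='/timo', and get faflost.

Answer: {laguci=hisi, le/, le/liprigro/, pre/, trada=fi}


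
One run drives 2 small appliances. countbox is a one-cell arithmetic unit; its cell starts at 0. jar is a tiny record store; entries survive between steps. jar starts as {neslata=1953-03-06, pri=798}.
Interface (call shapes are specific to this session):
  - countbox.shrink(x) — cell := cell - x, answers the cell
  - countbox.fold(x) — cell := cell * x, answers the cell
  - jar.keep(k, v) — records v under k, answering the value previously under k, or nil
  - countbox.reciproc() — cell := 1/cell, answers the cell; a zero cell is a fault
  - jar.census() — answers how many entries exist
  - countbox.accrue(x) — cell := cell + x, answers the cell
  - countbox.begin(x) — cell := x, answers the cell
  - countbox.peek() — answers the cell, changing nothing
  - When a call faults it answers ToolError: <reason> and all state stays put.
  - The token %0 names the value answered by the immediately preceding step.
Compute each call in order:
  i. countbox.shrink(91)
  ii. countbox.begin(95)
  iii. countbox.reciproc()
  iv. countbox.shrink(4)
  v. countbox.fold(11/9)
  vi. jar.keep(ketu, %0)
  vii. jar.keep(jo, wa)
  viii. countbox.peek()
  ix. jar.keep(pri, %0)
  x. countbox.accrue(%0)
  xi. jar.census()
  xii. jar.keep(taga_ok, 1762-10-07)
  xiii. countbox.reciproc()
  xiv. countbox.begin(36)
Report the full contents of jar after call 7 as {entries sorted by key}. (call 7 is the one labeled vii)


% shrink x→91
:: -91
% begin x→95
:: 95
% reciproc
:: 1/95
% shrink x→4
:: -379/95
% fold x→11/9
:: -4169/855
% keep k→ketu v→%0
:: nil
% keep k→jo v→wa
:: nil
% peek
:: -4169/855
% keep k→pri v→%0
:: 798
% accrue x→%0
:: 678121/855
% census
:: 4
% keep k→taga_ok v→1762-10-07
:: nil
% reciproc
:: 855/678121
% begin x→36
:: 36

Answer: {jo=wa, ketu=-4169/855, neslata=1953-03-06, pri=798}


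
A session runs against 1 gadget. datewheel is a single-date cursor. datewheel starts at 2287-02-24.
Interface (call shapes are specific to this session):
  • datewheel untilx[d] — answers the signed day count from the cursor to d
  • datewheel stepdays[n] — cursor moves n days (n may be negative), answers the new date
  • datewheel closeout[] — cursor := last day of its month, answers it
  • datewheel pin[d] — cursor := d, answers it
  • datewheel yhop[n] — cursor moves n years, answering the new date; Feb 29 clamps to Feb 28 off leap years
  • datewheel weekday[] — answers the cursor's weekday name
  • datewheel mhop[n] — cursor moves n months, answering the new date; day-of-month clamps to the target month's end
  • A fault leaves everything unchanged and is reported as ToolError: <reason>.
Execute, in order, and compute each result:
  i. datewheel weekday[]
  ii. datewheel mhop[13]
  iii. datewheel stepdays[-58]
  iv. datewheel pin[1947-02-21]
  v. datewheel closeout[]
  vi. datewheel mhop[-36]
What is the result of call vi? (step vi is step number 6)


Act: datewheel weekday[]
Obs: Thursday
Act: datewheel mhop[13]
Obs: 2288-03-24
Act: datewheel stepdays[-58]
Obs: 2288-01-26
Act: datewheel pin[1947-02-21]
Obs: 1947-02-21
Act: datewheel closeout[]
Obs: 1947-02-28
Act: datewheel mhop[-36]
Obs: 1944-02-28

Answer: 1944-02-28


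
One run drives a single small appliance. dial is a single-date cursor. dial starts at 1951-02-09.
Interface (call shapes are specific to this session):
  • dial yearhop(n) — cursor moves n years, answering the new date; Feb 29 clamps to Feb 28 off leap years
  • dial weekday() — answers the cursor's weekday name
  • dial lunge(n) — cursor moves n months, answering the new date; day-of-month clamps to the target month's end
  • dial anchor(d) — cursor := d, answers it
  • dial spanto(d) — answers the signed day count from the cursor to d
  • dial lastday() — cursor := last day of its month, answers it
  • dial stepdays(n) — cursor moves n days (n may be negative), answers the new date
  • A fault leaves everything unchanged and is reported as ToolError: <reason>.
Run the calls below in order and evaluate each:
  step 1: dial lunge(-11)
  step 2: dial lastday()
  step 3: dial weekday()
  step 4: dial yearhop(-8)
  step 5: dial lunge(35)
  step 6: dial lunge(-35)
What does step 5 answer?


Answer: 1945-02-28

Derivation:
Calling dial lunge(-11), and observe 1950-03-09.
Using dial lastday, → 1950-03-31.
I try dial weekday, → Friday.
I invoke dial yearhop(-8), and observe 1942-03-31.
Now I run dial lunge(35), and observe 1945-02-28.
I use dial lunge(-35), → 1942-03-28.


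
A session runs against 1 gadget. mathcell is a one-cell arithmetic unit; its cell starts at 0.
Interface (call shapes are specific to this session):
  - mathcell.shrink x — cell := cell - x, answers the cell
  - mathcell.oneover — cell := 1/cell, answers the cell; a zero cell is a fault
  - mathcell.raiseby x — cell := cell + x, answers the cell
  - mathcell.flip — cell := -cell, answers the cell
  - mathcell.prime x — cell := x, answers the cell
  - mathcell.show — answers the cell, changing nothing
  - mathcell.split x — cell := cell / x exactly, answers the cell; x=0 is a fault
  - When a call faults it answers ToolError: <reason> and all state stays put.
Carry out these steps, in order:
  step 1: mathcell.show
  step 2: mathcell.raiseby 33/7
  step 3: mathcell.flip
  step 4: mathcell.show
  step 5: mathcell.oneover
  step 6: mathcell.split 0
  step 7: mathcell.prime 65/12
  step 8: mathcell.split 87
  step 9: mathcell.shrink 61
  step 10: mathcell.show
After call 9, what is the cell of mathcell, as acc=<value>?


I try mathcell.show(), and observe 0.
Invoking mathcell.raiseby on x: 33/7, and see 33/7.
I invoke mathcell.flip, yielding -33/7.
I invoke mathcell.show(), — result: -33/7.
I invoke mathcell.oneover, which returns -7/33.
I call mathcell.split on x: 0, giving ToolError: division by zero.
I use mathcell.prime on x: 65/12, → 65/12.
I try mathcell.split on x: 87, yielding 65/1044.
Next I call mathcell.shrink on x: 61, and see -63619/1044.
I call mathcell.show: -63619/1044.

Answer: acc=-63619/1044


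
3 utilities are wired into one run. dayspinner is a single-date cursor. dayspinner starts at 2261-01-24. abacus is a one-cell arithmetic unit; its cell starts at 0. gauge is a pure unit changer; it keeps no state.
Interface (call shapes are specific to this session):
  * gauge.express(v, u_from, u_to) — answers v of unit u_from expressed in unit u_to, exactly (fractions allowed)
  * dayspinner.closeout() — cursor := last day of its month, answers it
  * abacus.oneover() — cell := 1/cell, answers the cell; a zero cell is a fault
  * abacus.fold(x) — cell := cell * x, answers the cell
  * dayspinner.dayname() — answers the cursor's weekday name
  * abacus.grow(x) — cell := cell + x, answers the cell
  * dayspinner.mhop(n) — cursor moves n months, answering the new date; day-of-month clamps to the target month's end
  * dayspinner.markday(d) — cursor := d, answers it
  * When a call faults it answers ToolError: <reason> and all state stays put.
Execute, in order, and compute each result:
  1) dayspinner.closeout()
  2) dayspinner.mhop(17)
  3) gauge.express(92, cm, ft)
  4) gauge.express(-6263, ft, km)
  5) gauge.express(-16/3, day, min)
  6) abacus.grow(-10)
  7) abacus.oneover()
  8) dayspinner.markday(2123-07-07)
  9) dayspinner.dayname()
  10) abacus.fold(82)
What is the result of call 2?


I invoke closeout, and see 2261-01-31.
Invoking mhop(n=17), and observe 2262-06-30.
I call express(v=92, u_from=cm, u_to=ft), → 1150/381.
Next I call express(v=-6263, u_from=ft, u_to=km), giving -2386203/1250000.
I invoke express(v=-16/3, u_from=day, u_to=min): -7680.
Now I run grow(x=-10): -10.
I call oneover(), which returns -1/10.
Using markday(d=2123-07-07), and observe 2123-07-07.
I call dayname: Wednesday.
I use fold(x=82), which returns -41/5.

Answer: 2262-06-30


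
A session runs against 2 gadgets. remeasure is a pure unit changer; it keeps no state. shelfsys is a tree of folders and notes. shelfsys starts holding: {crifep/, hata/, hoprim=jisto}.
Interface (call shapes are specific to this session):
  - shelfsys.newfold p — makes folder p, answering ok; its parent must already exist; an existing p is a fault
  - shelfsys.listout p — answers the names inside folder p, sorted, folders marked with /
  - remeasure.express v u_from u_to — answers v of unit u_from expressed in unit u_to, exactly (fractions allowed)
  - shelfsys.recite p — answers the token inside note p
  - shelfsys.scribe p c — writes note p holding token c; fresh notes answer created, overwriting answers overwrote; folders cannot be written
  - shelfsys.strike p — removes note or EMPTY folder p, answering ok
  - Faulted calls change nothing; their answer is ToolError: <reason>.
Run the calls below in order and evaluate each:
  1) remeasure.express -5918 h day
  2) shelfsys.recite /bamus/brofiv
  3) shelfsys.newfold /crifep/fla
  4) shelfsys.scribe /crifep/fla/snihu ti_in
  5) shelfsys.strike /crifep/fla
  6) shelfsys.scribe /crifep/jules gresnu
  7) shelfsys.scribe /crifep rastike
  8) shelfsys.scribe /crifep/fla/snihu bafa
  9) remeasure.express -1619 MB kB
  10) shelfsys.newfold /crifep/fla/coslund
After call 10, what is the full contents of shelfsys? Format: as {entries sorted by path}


% 1. express(-5918, h, day) => -2959/12
% 2. recite(/bamus/brofiv) => ToolError: not found
% 3. newfold(/crifep/fla) => ok
% 4. scribe(/crifep/fla/snihu, ti_in) => created
% 5. strike(/crifep/fla) => ToolError: not empty
% 6. scribe(/crifep/jules, gresnu) => created
% 7. scribe(/crifep, rastike) => ToolError: is a directory
% 8. scribe(/crifep/fla/snihu, bafa) => overwrote
% 9. express(-1619, MB, kB) => -1619000
% 10. newfold(/crifep/fla/coslund) => ok

Answer: {crifep/, crifep/fla/, crifep/fla/coslund/, crifep/fla/snihu=bafa, crifep/jules=gresnu, hata/, hoprim=jisto}


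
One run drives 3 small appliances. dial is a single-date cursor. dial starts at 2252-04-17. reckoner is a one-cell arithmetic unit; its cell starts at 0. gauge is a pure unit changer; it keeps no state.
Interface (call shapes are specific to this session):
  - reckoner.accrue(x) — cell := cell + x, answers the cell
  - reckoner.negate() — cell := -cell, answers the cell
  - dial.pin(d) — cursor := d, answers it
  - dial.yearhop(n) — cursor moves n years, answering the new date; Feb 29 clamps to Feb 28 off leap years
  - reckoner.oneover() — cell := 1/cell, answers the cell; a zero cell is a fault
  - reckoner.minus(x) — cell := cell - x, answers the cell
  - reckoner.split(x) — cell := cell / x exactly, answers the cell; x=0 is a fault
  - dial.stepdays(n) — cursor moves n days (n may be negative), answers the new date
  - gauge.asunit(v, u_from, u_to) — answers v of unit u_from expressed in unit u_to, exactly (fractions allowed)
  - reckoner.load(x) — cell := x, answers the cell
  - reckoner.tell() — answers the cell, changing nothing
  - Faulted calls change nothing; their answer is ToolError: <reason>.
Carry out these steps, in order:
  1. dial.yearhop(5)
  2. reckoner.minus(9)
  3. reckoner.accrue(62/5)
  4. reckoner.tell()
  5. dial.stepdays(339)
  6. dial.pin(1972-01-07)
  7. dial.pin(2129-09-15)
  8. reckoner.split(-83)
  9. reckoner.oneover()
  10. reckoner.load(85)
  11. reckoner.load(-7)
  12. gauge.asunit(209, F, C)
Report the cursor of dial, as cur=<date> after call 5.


Answer: cur=2258-03-22

Derivation:
→ dial.yearhop(n='5')
← 2257-04-17
→ reckoner.minus(x='9')
← -9
→ reckoner.accrue(x='62/5')
← 17/5
→ reckoner.tell()
← 17/5
→ dial.stepdays(n='339')
← 2258-03-22
→ dial.pin(d='1972-01-07')
← 1972-01-07
→ dial.pin(d='2129-09-15')
← 2129-09-15
→ reckoner.split(x='-83')
← -17/415
→ reckoner.oneover()
← -415/17
→ reckoner.load(x='85')
← 85
→ reckoner.load(x='-7')
← -7
→ gauge.asunit(v='209', u_from='F', u_to='C')
← 295/3
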